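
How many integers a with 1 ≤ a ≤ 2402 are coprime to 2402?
The number of a ∈ {1, ..., 2402} with gcd(a, 2402) = 1 is by definition Euler's totient φ(2402). φ is multiplicative, with φ(p^e) = p^e − p^(e−1). Factorise 2402 = 2 · 1201. Then
  φ(2402) = (2 − 1) · (1201 − 1) = 1 · 1200 = 1200.
So there are 1200 such integers.

Final answer: 1200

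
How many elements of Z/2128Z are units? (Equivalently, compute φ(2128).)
Z/2128Z has φ(2128) = 864 units

An element a ∈ Z/2128Z is a unit iff gcd(a, 2128) = 1, so the number of units is φ(2128). φ is multiplicative, with φ(p^e) = p^e − p^(e−1). Factorise 2128 = 2^4 · 7 · 19. Then
  φ(2128) = (2^4 − 2^3) · (7 − 1) · (19 − 1) = 8 · 6 · 18 = 864.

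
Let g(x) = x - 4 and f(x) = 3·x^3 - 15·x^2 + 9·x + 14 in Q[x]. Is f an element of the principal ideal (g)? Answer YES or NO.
NO

In Q[x] the ideal (g) consists of all multiples of g, so f ∈ (g) iff g | f, i.e. iff the remainder of f on division by g is 0. Divide f by g (g is monic, so eliminate the leading term of the running remainder at each step):
  leading term 3·x^3: subtract (3·x^2)·g(x) = 3·x^3 - 12·x^2, leaving -3·x^2 + 9·x + 14
  leading term -3·x^2: subtract (-3·x)·g(x) = -3·x^2 + 12·x, leaving 14 - 3·x
  leading term -3·x: subtract (-3)·g(x) = 12 - 3·x, leaving 2
The remainder r(x) = 2 ≠ 0 (and deg r < deg g), so g ∤ f, i.e. f ∉ (g).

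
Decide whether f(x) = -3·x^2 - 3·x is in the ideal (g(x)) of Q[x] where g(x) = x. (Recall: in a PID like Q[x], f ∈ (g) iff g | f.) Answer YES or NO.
In Q[x] the ideal (g) consists of all multiples of g, so f ∈ (g) iff g | f, i.e. iff the remainder of f on division by g is 0. Divide f by g (g is monic, so eliminate the leading term of the running remainder at each step):
  leading term -3·x^2: subtract (-3·x)·g(x) = -3·x^2, leaving -3·x
  leading term -3·x: subtract (-3)·g(x) = -3·x, leaving 0
The remainder is 0, so f(x) = g(x) · h(x) with h(x) = -3·x - 3. Hence g | f, i.e. f ∈ (g).

Final answer: YES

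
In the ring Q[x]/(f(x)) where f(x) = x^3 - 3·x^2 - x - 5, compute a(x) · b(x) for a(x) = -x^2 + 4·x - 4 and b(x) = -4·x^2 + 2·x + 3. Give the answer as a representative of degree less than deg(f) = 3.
First multiply in Q[x] without reducing: a · b = 4·x^4 - 18·x^3 + 21·x^2 + 4·x - 12. Now divide by f(x) = x^3 - 3·x^2 - x - 5, eliminating the leading term at each step:
  leading term 4·x^4: subtract (4·x)·f(x) = 4·x^4 - 12·x^3 - 4·x^2 - 20·x, leaving -6·x^3 + 25·x^2 + 24·x - 12
  leading term -6·x^3: subtract (-6)·f(x) = -6·x^3 + 18·x^2 + 6·x + 30, leaving 7·x^2 + 18·x - 42
The degree is now < 3, so this is the remainder. Hence a · b ≡ 7·x^2 + 18·x - 42 in Q[x]/(f).

Final answer: a · b ≡ 7·x^2 + 18·x - 42 (mod f(x))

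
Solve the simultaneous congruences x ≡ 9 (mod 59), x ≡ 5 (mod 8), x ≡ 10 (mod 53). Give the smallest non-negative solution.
x ≡ 22429 (mod 25016); the representative in [0, 25016) is 22429

The moduli 59, 8, 53 are pairwise coprime, so by the CRT there is a unique solution mod 59·8·53 = 25016.
Solve by successive substitution. Start with x ≡ 9 (mod 59).
  Combine with x ≡ 5 (mod 8): write x = 9 + 59·t and require 9 + 59·t ≡ 5 (mod 8), i.e. 59·t ≡ 5 − 9 ≡ 4 (mod 8). Since 59^(−1) ≡ 3 (mod 8) (59 ≡ 3 (mod 8)), t ≡ 3·4 ≡ 4 (mod 8). So x ≡ 9 + 59·4 = 245 (mod 472).
  Combine with x ≡ 10 (mod 53): write x = 245 + 472·t and require 245 + 472·t ≡ 10 (mod 53), i.e. 472·t ≡ 10 − 245 ≡ 30 (mod 53). Since 472^(−1) ≡ 21 (mod 53) (472 ≡ 48 (mod 53)), t ≡ 21·30 ≡ 47 (mod 53). So x ≡ 245 + 472·47 = 22429 (mod 25016).
Unique solution in [0, 25016): x = 22429.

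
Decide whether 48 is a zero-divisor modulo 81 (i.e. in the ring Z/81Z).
YES

gcd(48, 81) = 3 > 1, so 48 is not a unit in Z/81Z. In Z/nZ every nonzero non-unit is a zero-divisor: explicitly, take b = 81/gcd = 27 ≠ 0 (mod 81); then 48·27 = 1296 = 16·81, i.e. 48·27 ≡ 0 (mod 81). So 48 is a zero-divisor.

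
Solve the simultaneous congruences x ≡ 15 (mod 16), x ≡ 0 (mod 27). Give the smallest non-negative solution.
The moduli 16, 27 are pairwise coprime, so by the CRT there is a unique solution mod 16·27 = 432.
Solve by successive substitution. Start with x ≡ 15 (mod 16).
  Combine with x ≡ 0 (mod 27): write x = 15 + 16·t and require 15 + 16·t ≡ 0 (mod 27), i.e. 16·t ≡ 0 − 15 ≡ 12 (mod 27). Since 16^(−1) ≡ 22 (mod 27), t ≡ 22·12 ≡ 21 (mod 27). So x ≡ 15 + 16·21 = 351 (mod 432).
Unique solution in [0, 432): x = 351.

Final answer: x ≡ 351 (mod 432); the representative in [0, 432) is 351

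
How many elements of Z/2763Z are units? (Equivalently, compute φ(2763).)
Z/2763Z has φ(2763) = 1836 units

An element a ∈ Z/2763Z is a unit iff gcd(a, 2763) = 1, so the number of units is φ(2763). φ is multiplicative, with φ(p^e) = p^e − p^(e−1). Factorise 2763 = 3^2 · 307. Then
  φ(2763) = (3^2 − 3^1) · (307 − 1) = 6 · 306 = 1836.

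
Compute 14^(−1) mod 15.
Apply the extended Euclidean algorithm to (15, 14), tracking rows (r, s, t) with s·15 + t·14 = r. Each division r_prev = q·r_cur + r_new produces the new row as (previous row) − q·(current row):
  row A: (15, 1, 0)   [1·15 + 0·14 = 15]
  row B: (14, 0, 1)   [0·15 + 1·14 = 14]
  15 = 1·14 + 1   → row C = row A − 1·row B = (1, 1, −1)   [check: 1·15 − 1·14 = 1]
  14 = 14·1 + 0   → remainder 0, stop. gcd = 1 (last nonzero row C).
The gcd is 1, so 14 is invertible mod 15. The last nonzero row gives 1·15 − 1·14 = 1, so t = −1. So 14^(−1) ≡ −1 ≡ 14 (mod 15). Verify: 14 · 14 = 196 ≡ 1 (mod 15). ✓

Final answer: 14^(−1) ≡ 14 (mod 15)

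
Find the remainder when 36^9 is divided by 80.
Use repeated squaring. Binary(9) = 1001. Walk through the bits of the exponent 9 left-to-right: at each bit after the leading one, square the running value, then multiply by 36 if the bit is 1 (always reducing mod 80):
  bit 1 = 1 (leading): start with 36.
  bit 2 = 0: square 36^2 = 1296 ≡ 16 (mod 80).
  bit 3 = 0: square 16^2 = 256 ≡ 16 (mod 80).
  bit 4 = 1: square 16^2 = 256 ≡ 16; bit is 1, so multiply 16·36 = 576 ≡ 16 (mod 80).
Final value: 36^9 ≡ 16 (mod 80).

Final answer: 16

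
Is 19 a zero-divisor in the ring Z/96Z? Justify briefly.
NO

gcd(19, 96) = 1, so 19 is a unit in Z/96Z (it has a multiplicative inverse). A unit cannot be a zero-divisor: if 19·b ≡ 0 then multiplying both sides by 19^(−1) gives b ≡ 0. So 19 is not a zero-divisor.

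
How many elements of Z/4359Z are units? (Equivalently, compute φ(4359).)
An element a ∈ Z/4359Z is a unit iff gcd(a, 4359) = 1, so the number of units is φ(4359). φ is multiplicative, with φ(p^e) = p^e − p^(e−1). Factorise 4359 = 3 · 1453. Then
  φ(4359) = (3 − 1) · (1453 − 1) = 2 · 1452 = 2904.

Final answer: Z/4359Z has φ(4359) = 2904 units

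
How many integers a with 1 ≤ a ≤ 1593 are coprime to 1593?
1044

The number of a ∈ {1, ..., 1593} with gcd(a, 1593) = 1 is by definition Euler's totient φ(1593). φ is multiplicative, with φ(p^e) = p^e − p^(e−1). Factorise 1593 = 3^3 · 59. Then
  φ(1593) = (3^3 − 3^2) · (59 − 1) = 18 · 58 = 1044.
So there are 1044 such integers.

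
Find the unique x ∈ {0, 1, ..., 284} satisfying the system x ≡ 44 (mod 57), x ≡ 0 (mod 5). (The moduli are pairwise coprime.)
The moduli 57, 5 are pairwise coprime, so by the CRT there is a unique solution mod 57·5 = 285.
Solve by successive substitution. Start with x ≡ 44 (mod 57).
  Combine with x ≡ 0 (mod 5): write x = 44 + 57·t and require 44 + 57·t ≡ 0 (mod 5), i.e. 57·t ≡ 0 − 44 ≡ 1 (mod 5). Since 57^(−1) ≡ 3 (mod 5) (57 ≡ 2 (mod 5)), t ≡ 3·1 ≡ 3 (mod 5). So x ≡ 44 + 57·3 = 215 (mod 285).
Unique solution in [0, 285): x = 215.

Final answer: x ≡ 215 (mod 285); the representative in [0, 285) is 215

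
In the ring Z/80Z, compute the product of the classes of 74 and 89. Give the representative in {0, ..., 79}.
26

Reduce the factors first: 89 ≡ 9 (mod 80), so 74 · 89 ≡ 74 · 9 (mod 80). 74 · 9 = 666. Dividing by 80: 666 = 8·80 + 26. So (74 · 89) mod 80 = 26.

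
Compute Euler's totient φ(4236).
φ is multiplicative, with φ(p^e) = p^e − p^(e−1). Factorise 4236 = 2^2 · 3 · 353. Then
  φ(4236) = (2^2 − 2^1) · (3 − 1) · (353 − 1) = 2 · 2 · 352 = 1408.

Final answer: φ(4236) = 1408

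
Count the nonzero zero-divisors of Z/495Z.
In Z/495Z each nonzero element is either a unit (gcd with 495 is 1) or a zero-divisor (gcd > 1). The number of units is φ(495): factorise 495 = 3^2 · 5 · 11, so φ(495) = (3^2 − 3^1) · (5 − 1) · (11 − 1) = 6 · 4 · 10 = 240. The nonzero elements number 495 − 1 = 494. Hence the nonzero zero-divisors number 494 − 240 = 254.

Final answer: Z/495Z has 254 nonzero zero-divisors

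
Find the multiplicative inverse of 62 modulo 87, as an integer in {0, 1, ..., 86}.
62^(−1) ≡ 80 (mod 87)

Apply the extended Euclidean algorithm to (87, 62), tracking rows (r, s, t) with s·87 + t·62 = r. Each division r_prev = q·r_cur + r_new produces the new row as (previous row) − q·(current row):
  row A: (87, 1, 0)   [1·87 + 0·62 = 87]
  row B: (62, 0, 1)   [0·87 + 1·62 = 62]
  87 = 1·62 + 25   → row C = row A − 1·row B = (25, 1, −1)   [check: 1·87 − 1·62 = 25]
  62 = 2·25 + 12   → row D = row B − 2·row C = (12, −2, 3)   [check: −2·87 + 3·62 = 12]
  25 = 2·12 + 1   → row E = row C − 2·row D = (1, 5, −7)   [check: 5·87 − 7·62 = 1]
  12 = 12·1 + 0   → remainder 0, stop. gcd = 1 (last nonzero row E).
The gcd is 1, so 62 is invertible mod 87. The last nonzero row gives 5·87 − 7·62 = 1, so t = −7. So 62^(−1) ≡ −7 ≡ 80 (mod 87). Verify: 62 · 80 = 4960 ≡ 1 (mod 87). ✓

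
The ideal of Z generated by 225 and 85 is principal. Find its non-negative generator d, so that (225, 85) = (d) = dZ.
In the PID Z, (a, b) is generated by gcd(a, b). Compute gcd(225, 85) with the extended Euclidean algorithm, tracking rows (r, s, t) with s·225 + t·85 = r:
  row A: (225, 1, 0)   [1·225 + 0·85 = 225]
  row B: (85, 0, 1)   [0·225 + 1·85 = 85]
  225 = 2·85 + 55   → row C = row A − 2·row B = (55, 1, −2)   [check: 1·225 − 2·85 = 55]
  85 = 1·55 + 30   → row D = row B − 1·row C = (30, −1, 3)   [check: −1·225 + 3·85 = 30]
  55 = 1·30 + 25   → row E = row C − 1·row D = (25, 2, −5)   [check: 2·225 − 5·85 = 25]
  30 = 1·25 + 5   → row F = row D − 1·row E = (5, −3, 8)   [check: −3·225 + 8·85 = 5]
  25 = 5·5 + 0   → remainder 0, stop. gcd = 5 (last nonzero row F).
So gcd(225, 85) = 5, with Bézout identity −3·225 + 8·85 = 5. Containment (⊇): the Bézout identity exhibits 5 as an element of (225, 85), giving (5) ⊆ (225, 85). Containment (⊆): since 5 | 225 and 5 | 85 (225 = 5·45, 85 = 5·17), every Z-linear combination of 225 and 85 is divisible by 5, so (225, 85) ⊆ (5). Therefore (225, 85) = (5), d = 5.

Final answer: (225, 85) = (5); d = 5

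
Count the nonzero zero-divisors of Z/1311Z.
Z/1311Z has 518 nonzero zero-divisors

In Z/1311Z each nonzero element is either a unit (gcd with 1311 is 1) or a zero-divisor (gcd > 1). The number of units is φ(1311): factorise 1311 = 3 · 19 · 23, so φ(1311) = (3 − 1) · (19 − 1) · (23 − 1) = 2 · 18 · 22 = 792. The nonzero elements number 1311 − 1 = 1310. Hence the nonzero zero-divisors number 1310 − 792 = 518.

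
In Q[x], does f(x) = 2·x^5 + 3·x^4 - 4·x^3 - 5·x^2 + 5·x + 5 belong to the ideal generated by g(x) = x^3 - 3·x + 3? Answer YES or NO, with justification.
NO

In Q[x] the ideal (g) consists of all multiples of g, so f ∈ (g) iff g | f, i.e. iff the remainder of f on division by g is 0. Divide f by g (g is monic, so eliminate the leading term of the running remainder at each step):
  leading term 2·x^5: subtract (2·x^2)·g(x) = 2·x^5 - 6·x^3 + 6·x^2, leaving 3·x^4 + 2·x^3 - 11·x^2 + 5·x + 5
  leading term 3·x^4: subtract (3·x)·g(x) = 3·x^4 - 9·x^2 + 9·x, leaving 2·x^3 - 2·x^2 - 4·x + 5
  leading term 2·x^3: subtract (2)·g(x) = 2·x^3 - 6·x + 6, leaving -2·x^2 + 2·x - 1
The remainder r(x) = -2·x^2 + 2·x - 1 ≠ 0 (and deg r < deg g), so g ∤ f, i.e. f ∉ (g).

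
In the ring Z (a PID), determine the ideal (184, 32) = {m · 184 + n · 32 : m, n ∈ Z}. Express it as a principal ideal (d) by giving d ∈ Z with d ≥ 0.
(184, 32) = (8); d = 8

In the PID Z, (a, b) is generated by gcd(a, b). Compute gcd(184, 32) with the extended Euclidean algorithm, tracking rows (r, s, t) with s·184 + t·32 = r:
  row A: (184, 1, 0)   [1·184 + 0·32 = 184]
  row B: (32, 0, 1)   [0·184 + 1·32 = 32]
  184 = 5·32 + 24   → row C = row A − 5·row B = (24, 1, −5)   [check: 1·184 − 5·32 = 24]
  32 = 1·24 + 8   → row D = row B − 1·row C = (8, −1, 6)   [check: −1·184 + 6·32 = 8]
  24 = 3·8 + 0   → remainder 0, stop. gcd = 8 (last nonzero row D).
So gcd(184, 32) = 8, with Bézout identity −1·184 + 6·32 = 8. Containment (⊇): the Bézout identity exhibits 8 as an element of (184, 32), giving (8) ⊆ (184, 32). Containment (⊆): since 8 | 184 and 8 | 32 (184 = 8·23, 32 = 8·4), every Z-linear combination of 184 and 32 is divisible by 8, so (184, 32) ⊆ (8). Therefore (184, 32) = (8), d = 8.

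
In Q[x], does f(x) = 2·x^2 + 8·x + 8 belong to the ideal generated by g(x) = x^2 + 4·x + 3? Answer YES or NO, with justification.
NO

In Q[x] the ideal (g) consists of all multiples of g, so f ∈ (g) iff g | f, i.e. iff the remainder of f on division by g is 0. Divide f by g (g is monic, so eliminate the leading term of the running remainder at each step):
  leading term 2·x^2: subtract (2)·g(x) = 2·x^2 + 8·x + 6, leaving 2
The remainder r(x) = 2 ≠ 0 (and deg r < deg g), so g ∤ f, i.e. f ∉ (g).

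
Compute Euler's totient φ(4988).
φ is multiplicative, with φ(p^e) = p^e − p^(e−1). Factorise 4988 = 2^2 · 29 · 43. Then
  φ(4988) = (2^2 − 2^1) · (29 − 1) · (43 − 1) = 2 · 28 · 42 = 2352.

Final answer: φ(4988) = 2352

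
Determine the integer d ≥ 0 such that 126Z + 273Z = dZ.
In the PID Z, (a, b) is generated by gcd(a, b). Compute gcd(273, 126) with the extended Euclidean algorithm, tracking rows (r, s, t) with s·273 + t·126 = r:
  row A: (273, 1, 0)   [1·273 + 0·126 = 273]
  row B: (126, 0, 1)   [0·273 + 1·126 = 126]
  273 = 2·126 + 21   → row C = row A − 2·row B = (21, 1, −2)   [check: 1·273 − 2·126 = 21]
  126 = 6·21 + 0   → remainder 0, stop. gcd = 21 (last nonzero row C).
So gcd(126, 273) = 21, with Bézout identity 1·273 − 2·126 = 21. Containment (⊇): the Bézout identity exhibits 21 as an element of (126, 273), giving (21) ⊆ (126, 273). Containment (⊆): since 21 | 126 and 21 | 273 (126 = 21·6, 273 = 21·13), every Z-linear combination of 126 and 273 is divisible by 21, so (126, 273) ⊆ (21). Therefore (126, 273) = (21), d = 21.

Final answer: (126, 273) = (21); d = 21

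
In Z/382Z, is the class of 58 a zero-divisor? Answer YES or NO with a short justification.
YES

gcd(58, 382) = 2 > 1, so 58 is not a unit in Z/382Z. In Z/nZ every nonzero non-unit is a zero-divisor: explicitly, take b = 382/gcd = 191 ≠ 0 (mod 382); then 58·191 = 11078 = 29·382, i.e. 58·191 ≡ 0 (mod 382). So 58 is a zero-divisor.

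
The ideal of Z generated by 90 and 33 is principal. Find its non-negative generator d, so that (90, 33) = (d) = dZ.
In the PID Z, (a, b) is generated by gcd(a, b). Compute gcd(90, 33) with the extended Euclidean algorithm, tracking rows (r, s, t) with s·90 + t·33 = r:
  row A: (90, 1, 0)   [1·90 + 0·33 = 90]
  row B: (33, 0, 1)   [0·90 + 1·33 = 33]
  90 = 2·33 + 24   → row C = row A − 2·row B = (24, 1, −2)   [check: 1·90 − 2·33 = 24]
  33 = 1·24 + 9   → row D = row B − 1·row C = (9, −1, 3)   [check: −1·90 + 3·33 = 9]
  24 = 2·9 + 6   → row E = row C − 2·row D = (6, 3, −8)   [check: 3·90 − 8·33 = 6]
  9 = 1·6 + 3   → row F = row D − 1·row E = (3, −4, 11)   [check: −4·90 + 11·33 = 3]
  6 = 2·3 + 0   → remainder 0, stop. gcd = 3 (last nonzero row F).
So gcd(90, 33) = 3, with Bézout identity −4·90 + 11·33 = 3. Containment (⊇): the Bézout identity exhibits 3 as an element of (90, 33), giving (3) ⊆ (90, 33). Containment (⊆): since 3 | 90 and 3 | 33 (90 = 3·30, 33 = 3·11), every Z-linear combination of 90 and 33 is divisible by 3, so (90, 33) ⊆ (3). Therefore (90, 33) = (3), d = 3.

Final answer: (90, 33) = (3); d = 3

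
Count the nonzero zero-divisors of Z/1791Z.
Z/1791Z has 602 nonzero zero-divisors

In Z/1791Z each nonzero element is either a unit (gcd with 1791 is 1) or a zero-divisor (gcd > 1). The number of units is φ(1791): factorise 1791 = 3^2 · 199, so φ(1791) = (3^2 − 3^1) · (199 − 1) = 6 · 198 = 1188. The nonzero elements number 1791 − 1 = 1790. Hence the nonzero zero-divisors number 1790 − 1188 = 602.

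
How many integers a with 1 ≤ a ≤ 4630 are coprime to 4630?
The number of a ∈ {1, ..., 4630} with gcd(a, 4630) = 1 is by definition Euler's totient φ(4630). φ is multiplicative, with φ(p^e) = p^e − p^(e−1). Factorise 4630 = 2 · 5 · 463. Then
  φ(4630) = (2 − 1) · (5 − 1) · (463 − 1) = 1 · 4 · 462 = 1848.
So there are 1848 such integers.

Final answer: 1848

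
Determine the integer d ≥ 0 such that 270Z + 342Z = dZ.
(270, 342) = (18); d = 18

In the PID Z, (a, b) is generated by gcd(a, b). Compute gcd(342, 270) with the extended Euclidean algorithm, tracking rows (r, s, t) with s·342 + t·270 = r:
  row A: (342, 1, 0)   [1·342 + 0·270 = 342]
  row B: (270, 0, 1)   [0·342 + 1·270 = 270]
  342 = 1·270 + 72   → row C = row A − 1·row B = (72, 1, −1)   [check: 1·342 − 1·270 = 72]
  270 = 3·72 + 54   → row D = row B − 3·row C = (54, −3, 4)   [check: −3·342 + 4·270 = 54]
  72 = 1·54 + 18   → row E = row C − 1·row D = (18, 4, −5)   [check: 4·342 − 5·270 = 18]
  54 = 3·18 + 0   → remainder 0, stop. gcd = 18 (last nonzero row E).
So gcd(270, 342) = 18, with Bézout identity 4·342 − 5·270 = 18. Containment (⊇): the Bézout identity exhibits 18 as an element of (270, 342), giving (18) ⊆ (270, 342). Containment (⊆): since 18 | 270 and 18 | 342 (270 = 18·15, 342 = 18·19), every Z-linear combination of 270 and 342 is divisible by 18, so (270, 342) ⊆ (18). Therefore (270, 342) = (18), d = 18.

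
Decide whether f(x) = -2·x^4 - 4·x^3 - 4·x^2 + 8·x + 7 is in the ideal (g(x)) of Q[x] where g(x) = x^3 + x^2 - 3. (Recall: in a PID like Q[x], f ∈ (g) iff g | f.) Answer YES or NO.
In Q[x] the ideal (g) consists of all multiples of g, so f ∈ (g) iff g | f, i.e. iff the remainder of f on division by g is 0. Divide f by g (g is monic, so eliminate the leading term of the running remainder at each step):
  leading term -2·x^4: subtract (-2·x)·g(x) = -2·x^4 - 2·x^3 + 6·x, leaving -2·x^3 - 4·x^2 + 2·x + 7
  leading term -2·x^3: subtract (-2)·g(x) = -2·x^3 - 2·x^2 + 6, leaving -2·x^2 + 2·x + 1
The remainder r(x) = -2·x^2 + 2·x + 1 ≠ 0 (and deg r < deg g), so g ∤ f, i.e. f ∉ (g).

Final answer: NO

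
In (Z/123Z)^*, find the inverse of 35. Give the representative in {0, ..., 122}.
Apply the extended Euclidean algorithm to (123, 35), tracking rows (r, s, t) with s·123 + t·35 = r. Each division r_prev = q·r_cur + r_new produces the new row as (previous row) − q·(current row):
  row A: (123, 1, 0)   [1·123 + 0·35 = 123]
  row B: (35, 0, 1)   [0·123 + 1·35 = 35]
  123 = 3·35 + 18   → row C = row A − 3·row B = (18, 1, −3)   [check: 1·123 − 3·35 = 18]
  35 = 1·18 + 17   → row D = row B − 1·row C = (17, −1, 4)   [check: −1·123 + 4·35 = 17]
  18 = 1·17 + 1   → row E = row C − 1·row D = (1, 2, −7)   [check: 2·123 − 7·35 = 1]
  17 = 17·1 + 0   → remainder 0, stop. gcd = 1 (last nonzero row E).
The gcd is 1, so 35 is invertible mod 123. The last nonzero row gives 2·123 − 7·35 = 1, so t = −7. So 35^(−1) ≡ −7 ≡ 116 (mod 123). Verify: 35 · 116 = 4060 ≡ 1 (mod 123). ✓

Final answer: 35^(−1) ≡ 116 (mod 123)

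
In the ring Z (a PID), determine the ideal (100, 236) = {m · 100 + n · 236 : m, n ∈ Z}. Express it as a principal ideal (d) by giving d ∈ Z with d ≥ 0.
In the PID Z, (a, b) is generated by gcd(a, b). Compute gcd(236, 100) with the extended Euclidean algorithm, tracking rows (r, s, t) with s·236 + t·100 = r:
  row A: (236, 1, 0)   [1·236 + 0·100 = 236]
  row B: (100, 0, 1)   [0·236 + 1·100 = 100]
  236 = 2·100 + 36   → row C = row A − 2·row B = (36, 1, −2)   [check: 1·236 − 2·100 = 36]
  100 = 2·36 + 28   → row D = row B − 2·row C = (28, −2, 5)   [check: −2·236 + 5·100 = 28]
  36 = 1·28 + 8   → row E = row C − 1·row D = (8, 3, −7)   [check: 3·236 − 7·100 = 8]
  28 = 3·8 + 4   → row F = row D − 3·row E = (4, −11, 26)   [check: −11·236 + 26·100 = 4]
  8 = 2·4 + 0   → remainder 0, stop. gcd = 4 (last nonzero row F).
So gcd(100, 236) = 4, with Bézout identity −11·236 + 26·100 = 4. Containment (⊇): the Bézout identity exhibits 4 as an element of (100, 236), giving (4) ⊆ (100, 236). Containment (⊆): since 4 | 100 and 4 | 236 (100 = 4·25, 236 = 4·59), every Z-linear combination of 100 and 236 is divisible by 4, so (100, 236) ⊆ (4). Therefore (100, 236) = (4), d = 4.

Final answer: (100, 236) = (4); d = 4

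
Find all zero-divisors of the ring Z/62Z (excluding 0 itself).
An element a ∈ Z/62Z (with a ≠ 0) is a zero-divisor iff gcd(a, 62) > 1 (because a is a unit precisely when gcd(a, n) = 1, and in Z/nZ every nonzero, non-unit element is a zero-divisor). Scan a = 1, ..., 61 and keep those with gcd(a, 62) > 1:
  gcd(2, 62) = 2, gcd(4, 62) = 2, gcd(6, 62) = 2, gcd(8, 62) = 2, gcd(10, 62) = 2, gcd(12, 62) = 2, gcd(14, 62) = 2, gcd(16, 62) = 2, gcd(18, 62) = 2, gcd(20, 62) = 2, gcd(22, 62) = 2, gcd(24, 62) = 2, gcd(26, 62) = 2, gcd(28, 62) = 2, gcd(30, 62) = 2, gcd(31, 62) = 31, gcd(32, 62) = 2, gcd(34, 62) = 2, gcd(36, 62) = 2, gcd(38, 62) = 2, gcd(40, 62) = 2, gcd(42, 62) = 2, gcd(44, 62) = 2, gcd(46, 62) = 2, gcd(48, 62) = 2, gcd(50, 62) = 2, gcd(52, 62) = 2, gcd(54, 62) = 2, gcd(56, 62) = 2, gcd(58, 62) = 2, gcd(60, 62) = 2.
All other a ∈ {1, ..., 61} have gcd(a, 62) = 1 and are units. So the nonzero zero-divisors are exactly the 31 values of a appearing in this scan.

Final answer: nonzero zero-divisors of Z/62Z = {2, 4, 6, 8, 10, 12, 14, 16, 18, 20, 22, 24, 26, 28, 30, 31, 32, 34, 36, 38, 40, 42, 44, 46, 48, 50, 52, 54, 56, 58, 60}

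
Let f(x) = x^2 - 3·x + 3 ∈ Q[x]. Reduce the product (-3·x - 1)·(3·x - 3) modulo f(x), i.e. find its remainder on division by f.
a · b ≡ 30 - 21·x (mod f(x))

First multiply in Q[x] without reducing: a · b = -9·x^2 + 6·x + 3. Now divide by f(x) = x^2 - 3·x + 3, eliminating the leading term at each step:
  leading term -9·x^2: subtract (-9)·f(x) = -9·x^2 + 27·x - 27, leaving 30 - 21·x
The degree is now < 2, so this is the remainder. Hence a · b ≡ 30 - 21·x in Q[x]/(f).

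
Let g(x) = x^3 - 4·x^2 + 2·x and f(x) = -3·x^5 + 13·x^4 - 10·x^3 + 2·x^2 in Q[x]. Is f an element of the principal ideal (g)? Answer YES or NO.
In Q[x] the ideal (g) consists of all multiples of g, so f ∈ (g) iff g | f, i.e. iff the remainder of f on division by g is 0. Divide f by g (g is monic, so eliminate the leading term of the running remainder at each step):
  leading term -3·x^5: subtract (-3·x^2)·g(x) = -3·x^5 + 12·x^4 - 6·x^3, leaving x^4 - 4·x^3 + 2·x^2
  leading term x^4: subtract (x)·g(x) = x^4 - 4·x^3 + 2·x^2, leaving 0
The remainder is 0, so f(x) = g(x) · h(x) with h(x) = -3·x^2 + x. Hence g | f, i.e. f ∈ (g).

Final answer: YES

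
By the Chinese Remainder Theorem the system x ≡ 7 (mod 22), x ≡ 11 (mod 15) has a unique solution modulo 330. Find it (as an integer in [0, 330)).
The moduli 22, 15 are pairwise coprime, so by the CRT there is a unique solution mod 22·15 = 330.
Solve by successive substitution. Start with x ≡ 7 (mod 22).
  Combine with x ≡ 11 (mod 15): write x = 7 + 22·t and require 7 + 22·t ≡ 11 (mod 15), i.e. 22·t ≡ 11 − 7 ≡ 4 (mod 15). Since 22^(−1) ≡ 13 (mod 15) (22 ≡ 7 (mod 15)), t ≡ 13·4 ≡ 7 (mod 15). So x ≡ 7 + 22·7 = 161 (mod 330).
Unique solution in [0, 330): x = 161.

Final answer: x ≡ 161 (mod 330); the representative in [0, 330) is 161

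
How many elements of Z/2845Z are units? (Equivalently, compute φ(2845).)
Z/2845Z has φ(2845) = 2272 units

An element a ∈ Z/2845Z is a unit iff gcd(a, 2845) = 1, so the number of units is φ(2845). φ is multiplicative, with φ(p^e) = p^e − p^(e−1). Factorise 2845 = 5 · 569. Then
  φ(2845) = (5 − 1) · (569 − 1) = 4 · 568 = 2272.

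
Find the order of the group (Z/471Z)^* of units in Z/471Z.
|(Z/471Z)^*| = 312

(Z/471Z)^* consists of the classes a with gcd(a, 471) = 1, so its order is φ(471). φ is multiplicative, with φ(p^e) = p^e − p^(e−1). Factorise 471 = 3 · 157. Then
  φ(471) = (3 − 1) · (157 − 1) = 2 · 156 = 312.
Thus |(Z/471Z)^*| = 312.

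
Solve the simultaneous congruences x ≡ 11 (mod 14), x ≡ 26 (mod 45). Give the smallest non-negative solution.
The moduli 14, 45 are pairwise coprime, so by the CRT there is a unique solution mod 14·45 = 630.
Solve by successive substitution. Start with x ≡ 11 (mod 14).
  Combine with x ≡ 26 (mod 45): write x = 11 + 14·t and require 11 + 14·t ≡ 26 (mod 45), i.e. 14·t ≡ 26 − 11 ≡ 15 (mod 45). Since 14^(−1) ≡ 29 (mod 45), t ≡ 29·15 ≡ 30 (mod 45). So x ≡ 11 + 14·30 = 431 (mod 630).
Unique solution in [0, 630): x = 431.

Final answer: x ≡ 431 (mod 630); the representative in [0, 630) is 431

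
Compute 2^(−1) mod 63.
2^(−1) ≡ 32 (mod 63)

Apply the extended Euclidean algorithm to (63, 2), tracking rows (r, s, t) with s·63 + t·2 = r. Each division r_prev = q·r_cur + r_new produces the new row as (previous row) − q·(current row):
  row A: (63, 1, 0)   [1·63 + 0·2 = 63]
  row B: (2, 0, 1)   [0·63 + 1·2 = 2]
  63 = 31·2 + 1   → row C = row A − 31·row B = (1, 1, −31)   [check: 1·63 − 31·2 = 1]
  2 = 2·1 + 0   → remainder 0, stop. gcd = 1 (last nonzero row C).
The gcd is 1, so 2 is invertible mod 63. The last nonzero row gives 1·63 − 31·2 = 1, so t = −31. So 2^(−1) ≡ −31 ≡ 32 (mod 63). Verify: 2 · 32 = 64 ≡ 1 (mod 63). ✓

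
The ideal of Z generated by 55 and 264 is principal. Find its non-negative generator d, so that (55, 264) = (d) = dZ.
(55, 264) = (11); d = 11

In the PID Z, (a, b) is generated by gcd(a, b). Compute gcd(264, 55) with the extended Euclidean algorithm, tracking rows (r, s, t) with s·264 + t·55 = r:
  row A: (264, 1, 0)   [1·264 + 0·55 = 264]
  row B: (55, 0, 1)   [0·264 + 1·55 = 55]
  264 = 4·55 + 44   → row C = row A − 4·row B = (44, 1, −4)   [check: 1·264 − 4·55 = 44]
  55 = 1·44 + 11   → row D = row B − 1·row C = (11, −1, 5)   [check: −1·264 + 5·55 = 11]
  44 = 4·11 + 0   → remainder 0, stop. gcd = 11 (last nonzero row D).
So gcd(55, 264) = 11, with Bézout identity −1·264 + 5·55 = 11. Containment (⊇): the Bézout identity exhibits 11 as an element of (55, 264), giving (11) ⊆ (55, 264). Containment (⊆): since 11 | 55 and 11 | 264 (55 = 11·5, 264 = 11·24), every Z-linear combination of 55 and 264 is divisible by 11, so (55, 264) ⊆ (11). Therefore (55, 264) = (11), d = 11.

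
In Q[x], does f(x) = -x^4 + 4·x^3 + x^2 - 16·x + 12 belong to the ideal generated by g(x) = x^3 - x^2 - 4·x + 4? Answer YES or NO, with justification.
In Q[x] the ideal (g) consists of all multiples of g, so f ∈ (g) iff g | f, i.e. iff the remainder of f on division by g is 0. Divide f by g (g is monic, so eliminate the leading term of the running remainder at each step):
  leading term -x^4: subtract (-x)·g(x) = -x^4 + x^3 + 4·x^2 - 4·x, leaving 3·x^3 - 3·x^2 - 12·x + 12
  leading term 3·x^3: subtract (3)·g(x) = 3·x^3 - 3·x^2 - 12·x + 12, leaving 0
The remainder is 0, so f(x) = g(x) · h(x) with h(x) = 3 - x. Hence g | f, i.e. f ∈ (g).

Final answer: YES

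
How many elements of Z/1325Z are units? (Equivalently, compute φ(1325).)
An element a ∈ Z/1325Z is a unit iff gcd(a, 1325) = 1, so the number of units is φ(1325). φ is multiplicative, with φ(p^e) = p^e − p^(e−1). Factorise 1325 = 5^2 · 53. Then
  φ(1325) = (5^2 − 5^1) · (53 − 1) = 20 · 52 = 1040.

Final answer: Z/1325Z has φ(1325) = 1040 units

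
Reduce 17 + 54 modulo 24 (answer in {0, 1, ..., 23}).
23

Reduce the summands first: 54 ≡ 6 (mod 24), so 17 + 54 ≡ 17 + 6 (mod 24). 17 + 6 = 23; 23 = 0·24 + 23, so (17 + 54) mod 24 = 23.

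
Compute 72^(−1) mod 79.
Apply the extended Euclidean algorithm to (79, 72), tracking rows (r, s, t) with s·79 + t·72 = r. Each division r_prev = q·r_cur + r_new produces the new row as (previous row) − q·(current row):
  row A: (79, 1, 0)   [1·79 + 0·72 = 79]
  row B: (72, 0, 1)   [0·79 + 1·72 = 72]
  79 = 1·72 + 7   → row C = row A − 1·row B = (7, 1, −1)   [check: 1·79 − 1·72 = 7]
  72 = 10·7 + 2   → row D = row B − 10·row C = (2, −10, 11)   [check: −10·79 + 11·72 = 2]
  7 = 3·2 + 1   → row E = row C − 3·row D = (1, 31, −34)   [check: 31·79 − 34·72 = 1]
  2 = 2·1 + 0   → remainder 0, stop. gcd = 1 (last nonzero row E).
The gcd is 1, so 72 is invertible mod 79. The last nonzero row gives 31·79 − 34·72 = 1, so t = −34. So 72^(−1) ≡ −34 ≡ 45 (mod 79). Verify: 72 · 45 = 3240 ≡ 1 (mod 79). ✓

Final answer: 72^(−1) ≡ 45 (mod 79)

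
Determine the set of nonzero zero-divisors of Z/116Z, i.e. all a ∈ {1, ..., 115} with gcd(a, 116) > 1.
An element a ∈ Z/116Z (with a ≠ 0) is a zero-divisor iff gcd(a, 116) > 1 (because a is a unit precisely when gcd(a, n) = 1, and in Z/nZ every nonzero, non-unit element is a zero-divisor). Scan a = 1, ..., 115 and keep those with gcd(a, 116) > 1:
  gcd(2, 116) = 2, gcd(4, 116) = 4, gcd(6, 116) = 2, gcd(8, 116) = 4, gcd(10, 116) = 2, gcd(12, 116) = 4, gcd(14, 116) = 2, gcd(16, 116) = 4, gcd(18, 116) = 2, gcd(20, 116) = 4, gcd(22, 116) = 2, gcd(24, 116) = 4, gcd(26, 116) = 2, gcd(28, 116) = 4, gcd(29, 116) = 29, gcd(30, 116) = 2, gcd(32, 116) = 4, gcd(34, 116) = 2, gcd(36, 116) = 4, gcd(38, 116) = 2, gcd(40, 116) = 4, gcd(42, 116) = 2, gcd(44, 116) = 4, gcd(46, 116) = 2, gcd(48, 116) = 4, gcd(50, 116) = 2, gcd(52, 116) = 4, gcd(54, 116) = 2, gcd(56, 116) = 4, gcd(58, 116) = 58, gcd(60, 116) = 4, gcd(62, 116) = 2, gcd(64, 116) = 4, gcd(66, 116) = 2, gcd(68, 116) = 4, gcd(70, 116) = 2, gcd(72, 116) = 4, gcd(74, 116) = 2, gcd(76, 116) = 4, gcd(78, 116) = 2, gcd(80, 116) = 4, gcd(82, 116) = 2, gcd(84, 116) = 4, gcd(86, 116) = 2, gcd(87, 116) = 29, gcd(88, 116) = 4, gcd(90, 116) = 2, gcd(92, 116) = 4, gcd(94, 116) = 2, gcd(96, 116) = 4, gcd(98, 116) = 2, gcd(100, 116) = 4, gcd(102, 116) = 2, gcd(104, 116) = 4, gcd(106, 116) = 2, gcd(108, 116) = 4, gcd(110, 116) = 2, gcd(112, 116) = 4, gcd(114, 116) = 2.
All other a ∈ {1, ..., 115} have gcd(a, 116) = 1 and are units. So the nonzero zero-divisors are exactly the 59 values of a appearing in this scan.

Final answer: nonzero zero-divisors of Z/116Z = {2, 4, 6, 8, 10, 12, 14, 16, 18, 20, 22, 24, 26, 28, 29, 30, 32, 34, 36, 38, 40, 42, 44, 46, 48, 50, 52, 54, 56, 58, 60, 62, 64, 66, 68, 70, 72, 74, 76, 78, 80, 82, 84, 86, 87, 88, 90, 92, 94, 96, 98, 100, 102, 104, 106, 108, 110, 112, 114}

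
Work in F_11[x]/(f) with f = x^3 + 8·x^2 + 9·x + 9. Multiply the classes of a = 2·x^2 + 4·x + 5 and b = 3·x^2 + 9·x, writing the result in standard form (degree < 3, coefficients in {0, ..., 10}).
a · b ≡ 9·x^2 + 10·x + 8 (mod f(x))

Multiply as integer polynomials: a · b = 6·x^4 + 30·x^3 + 51·x^2 + 45·x. Reducing coefficients mod 11: a · b ≡ 6·x^4 + 8·x^3 + 7·x^2 + x. Now divide by f(x) = x^3 + 8·x^2 + 9·x + 9 in F_11[x], eliminating the leading term at each step:
  leading term 6·x^4: subtract (6·x)·f(x) = 6·x^4 + 4·x^3 + 10·x^2 + 10·x, leaving 4·x^3 + 8·x^2 + 2·x (coefficients mod 11)
  leading term 4·x^3: subtract (4)·f(x) = 4·x^3 + 10·x^2 + 3·x + 3, leaving 9·x^2 + 10·x + 8 (coefficients mod 11)
The degree is now < 3, so this is the remainder. Hence a · b ≡ 9·x^2 + 10·x + 8 in F_11[x]/(f).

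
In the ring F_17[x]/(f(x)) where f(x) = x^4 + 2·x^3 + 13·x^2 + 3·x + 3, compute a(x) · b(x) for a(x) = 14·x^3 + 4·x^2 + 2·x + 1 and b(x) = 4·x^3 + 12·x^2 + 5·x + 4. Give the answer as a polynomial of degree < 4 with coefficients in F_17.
Multiply as integer polynomials: a · b = 56·x^6 + 184·x^5 + 126·x^4 + 104·x^3 + 38·x^2 + 13·x + 4. Reducing coefficients mod 17: a · b ≡ 5·x^6 + 14·x^5 + 7·x^4 + 2·x^3 + 4·x^2 + 13·x + 4. Now divide by f(x) = x^4 + 2·x^3 + 13·x^2 + 3·x + 3 in F_17[x], eliminating the leading term at each step:
  leading term 5·x^6: subtract (5·x^2)·f(x) = 5·x^6 + 10·x^5 + 14·x^4 + 15·x^3 + 15·x^2, leaving 4·x^5 + 10·x^4 + 4·x^3 + 6·x^2 + 13·x + 4 (coefficients mod 17)
  leading term 4·x^5: subtract (4·x)·f(x) = 4·x^5 + 8·x^4 + x^3 + 12·x^2 + 12·x, leaving 2·x^4 + 3·x^3 + 11·x^2 + x + 4 (coefficients mod 17)
  leading term 2·x^4: subtract (2)·f(x) = 2·x^4 + 4·x^3 + 9·x^2 + 6·x + 6, leaving 16·x^3 + 2·x^2 + 12·x + 15 (coefficients mod 17)
The degree is now < 4, so this is the remainder. Hence a · b ≡ 16·x^3 + 2·x^2 + 12·x + 15 in F_17[x]/(f).

Final answer: a · b ≡ 16·x^3 + 2·x^2 + 12·x + 15 (mod f(x))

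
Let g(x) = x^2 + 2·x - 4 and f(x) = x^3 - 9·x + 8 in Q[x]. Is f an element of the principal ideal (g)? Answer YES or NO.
NO

In Q[x] the ideal (g) consists of all multiples of g, so f ∈ (g) iff g | f, i.e. iff the remainder of f on division by g is 0. Divide f by g (g is monic, so eliminate the leading term of the running remainder at each step):
  leading term x^3: subtract (x)·g(x) = x^3 + 2·x^2 - 4·x, leaving -2·x^2 - 5·x + 8
  leading term -2·x^2: subtract (-2)·g(x) = -2·x^2 - 4·x + 8, leaving -x
The remainder r(x) = -x ≠ 0 (and deg r < deg g), so g ∤ f, i.e. f ∉ (g).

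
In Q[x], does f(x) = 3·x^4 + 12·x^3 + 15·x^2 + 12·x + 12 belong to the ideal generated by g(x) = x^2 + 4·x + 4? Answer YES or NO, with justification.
YES

In Q[x] the ideal (g) consists of all multiples of g, so f ∈ (g) iff g | f, i.e. iff the remainder of f on division by g is 0. Divide f by g (g is monic, so eliminate the leading term of the running remainder at each step):
  leading term 3·x^4: subtract (3·x^2)·g(x) = 3·x^4 + 12·x^3 + 12·x^2, leaving 3·x^2 + 12·x + 12
  leading term 3·x^2: subtract (3)·g(x) = 3·x^2 + 12·x + 12, leaving 0
The remainder is 0, so f(x) = g(x) · h(x) with h(x) = 3·x^2 + 3. Hence g | f, i.e. f ∈ (g).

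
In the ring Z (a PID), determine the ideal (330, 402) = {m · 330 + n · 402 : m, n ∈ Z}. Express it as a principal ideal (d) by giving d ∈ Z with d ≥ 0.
In the PID Z, (a, b) is generated by gcd(a, b). Compute gcd(402, 330) with the extended Euclidean algorithm, tracking rows (r, s, t) with s·402 + t·330 = r:
  row A: (402, 1, 0)   [1·402 + 0·330 = 402]
  row B: (330, 0, 1)   [0·402 + 1·330 = 330]
  402 = 1·330 + 72   → row C = row A − 1·row B = (72, 1, −1)   [check: 1·402 − 1·330 = 72]
  330 = 4·72 + 42   → row D = row B − 4·row C = (42, −4, 5)   [check: −4·402 + 5·330 = 42]
  72 = 1·42 + 30   → row E = row C − 1·row D = (30, 5, −6)   [check: 5·402 − 6·330 = 30]
  42 = 1·30 + 12   → row F = row D − 1·row E = (12, −9, 11)   [check: −9·402 + 11·330 = 12]
  30 = 2·12 + 6   → row G = row E − 2·row F = (6, 23, −28)   [check: 23·402 − 28·330 = 6]
  12 = 2·6 + 0   → remainder 0, stop. gcd = 6 (last nonzero row G).
So gcd(330, 402) = 6, with Bézout identity 23·402 − 28·330 = 6. Containment (⊇): the Bézout identity exhibits 6 as an element of (330, 402), giving (6) ⊆ (330, 402). Containment (⊆): since 6 | 330 and 6 | 402 (330 = 6·55, 402 = 6·67), every Z-linear combination of 330 and 402 is divisible by 6, so (330, 402) ⊆ (6). Therefore (330, 402) = (6), d = 6.

Final answer: (330, 402) = (6); d = 6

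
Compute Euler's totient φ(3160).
φ is multiplicative, with φ(p^e) = p^e − p^(e−1). Factorise 3160 = 2^3 · 5 · 79. Then
  φ(3160) = (2^3 − 2^2) · (5 − 1) · (79 − 1) = 4 · 4 · 78 = 1248.

Final answer: φ(3160) = 1248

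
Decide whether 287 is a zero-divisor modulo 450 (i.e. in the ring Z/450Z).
NO

gcd(287, 450) = 1, so 287 is a unit in Z/450Z (it has a multiplicative inverse). A unit cannot be a zero-divisor: if 287·b ≡ 0 then multiplying both sides by 287^(−1) gives b ≡ 0. So 287 is not a zero-divisor.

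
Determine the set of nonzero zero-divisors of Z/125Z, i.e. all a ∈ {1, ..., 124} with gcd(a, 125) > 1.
An element a ∈ Z/125Z (with a ≠ 0) is a zero-divisor iff gcd(a, 125) > 1 (because a is a unit precisely when gcd(a, n) = 1, and in Z/nZ every nonzero, non-unit element is a zero-divisor). Scan a = 1, ..., 124 and keep those with gcd(a, 125) > 1:
  gcd(5, 125) = 5, gcd(10, 125) = 5, gcd(15, 125) = 5, gcd(20, 125) = 5, gcd(25, 125) = 25, gcd(30, 125) = 5, gcd(35, 125) = 5, gcd(40, 125) = 5, gcd(45, 125) = 5, gcd(50, 125) = 25, gcd(55, 125) = 5, gcd(60, 125) = 5, gcd(65, 125) = 5, gcd(70, 125) = 5, gcd(75, 125) = 25, gcd(80, 125) = 5, gcd(85, 125) = 5, gcd(90, 125) = 5, gcd(95, 125) = 5, gcd(100, 125) = 25, gcd(105, 125) = 5, gcd(110, 125) = 5, gcd(115, 125) = 5, gcd(120, 125) = 5.
All other a ∈ {1, ..., 124} have gcd(a, 125) = 1 and are units. So the nonzero zero-divisors are exactly the 24 values of a appearing in this scan.

Final answer: nonzero zero-divisors of Z/125Z = {5, 10, 15, 20, 25, 30, 35, 40, 45, 50, 55, 60, 65, 70, 75, 80, 85, 90, 95, 100, 105, 110, 115, 120}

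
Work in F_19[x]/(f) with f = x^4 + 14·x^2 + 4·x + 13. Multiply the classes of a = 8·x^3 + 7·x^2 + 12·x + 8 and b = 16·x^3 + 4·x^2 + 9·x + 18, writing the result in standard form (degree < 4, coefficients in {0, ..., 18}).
Multiply as integer polynomials: a · b = 128·x^6 + 144·x^5 + 292·x^4 + 383·x^3 + 266·x^2 + 288·x + 144. Reducing coefficients mod 19: a · b ≡ 14·x^6 + 11·x^5 + 7·x^4 + 3·x^3 + 3·x + 11. Now divide by f(x) = x^4 + 14·x^2 + 4·x + 13 in F_19[x], eliminating the leading term at each step:
  leading term 14·x^6: subtract (14·x^2)·f(x) = 14·x^6 + 6·x^4 + 18·x^3 + 11·x^2, leaving 11·x^5 + x^4 + 4·x^3 + 8·x^2 + 3·x + 11 (coefficients mod 19)
  leading term 11·x^5: subtract (11·x)·f(x) = 11·x^5 + 2·x^3 + 6·x^2 + 10·x, leaving x^4 + 2·x^3 + 2·x^2 + 12·x + 11 (coefficients mod 19)
  leading term x^4: subtract (1)·f(x) = x^4 + 14·x^2 + 4·x + 13, leaving 2·x^3 + 7·x^2 + 8·x + 17 (coefficients mod 19)
The degree is now < 4, so this is the remainder. Hence a · b ≡ 2·x^3 + 7·x^2 + 8·x + 17 in F_19[x]/(f).

Final answer: a · b ≡ 2·x^3 + 7·x^2 + 8·x + 17 (mod f(x))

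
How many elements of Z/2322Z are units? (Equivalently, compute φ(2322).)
Z/2322Z has φ(2322) = 756 units

An element a ∈ Z/2322Z is a unit iff gcd(a, 2322) = 1, so the number of units is φ(2322). φ is multiplicative, with φ(p^e) = p^e − p^(e−1). Factorise 2322 = 2 · 3^3 · 43. Then
  φ(2322) = (2 − 1) · (3^3 − 3^2) · (43 − 1) = 1 · 18 · 42 = 756.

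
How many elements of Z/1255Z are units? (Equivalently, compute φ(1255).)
Z/1255Z has φ(1255) = 1000 units

An element a ∈ Z/1255Z is a unit iff gcd(a, 1255) = 1, so the number of units is φ(1255). φ is multiplicative, with φ(p^e) = p^e − p^(e−1). Factorise 1255 = 5 · 251. Then
  φ(1255) = (5 − 1) · (251 − 1) = 4 · 250 = 1000.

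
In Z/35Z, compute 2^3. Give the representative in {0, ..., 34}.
Use repeated squaring. Binary(3) = 11. Walk through the bits of the exponent 3 left-to-right: at each bit after the leading one, square the running value, then multiply by 2 if the bit is 1 (always reducing mod 35):
  bit 1 = 1 (leading): start with 2.
  bit 2 = 1: square 2^2 = 4; bit is 1, so multiply 4·2 = 8 (mod 35).
Final value: 2^3 ≡ 8 (mod 35).

Final answer: 8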